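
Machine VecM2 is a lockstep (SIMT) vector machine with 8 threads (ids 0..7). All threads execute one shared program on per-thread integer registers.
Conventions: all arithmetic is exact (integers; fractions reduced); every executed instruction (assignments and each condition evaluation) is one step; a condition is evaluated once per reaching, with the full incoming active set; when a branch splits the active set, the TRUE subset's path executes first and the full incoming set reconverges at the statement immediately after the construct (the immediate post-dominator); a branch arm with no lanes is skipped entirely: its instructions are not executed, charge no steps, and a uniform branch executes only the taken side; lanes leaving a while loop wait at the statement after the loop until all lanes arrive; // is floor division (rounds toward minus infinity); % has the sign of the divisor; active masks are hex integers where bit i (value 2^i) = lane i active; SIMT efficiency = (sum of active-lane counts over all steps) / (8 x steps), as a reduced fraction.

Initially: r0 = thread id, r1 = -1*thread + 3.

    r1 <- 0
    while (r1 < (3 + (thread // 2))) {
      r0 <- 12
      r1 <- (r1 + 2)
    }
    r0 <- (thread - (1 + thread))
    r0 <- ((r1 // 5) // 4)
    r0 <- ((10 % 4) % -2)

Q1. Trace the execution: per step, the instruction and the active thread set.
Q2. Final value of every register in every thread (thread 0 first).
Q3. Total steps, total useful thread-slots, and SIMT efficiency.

step 0: r1 <- 0                      0xff
step 1: eval (r1 < (3 + (thread // 2))) 0xff
step 2: r0 <- 12                     0xff
step 3: r1 <- (r1 + 2)               0xff
step 4: eval (r1 < (3 + (thread // 2))) 0xff
step 5: r0 <- 12                     0xff
step 6: r1 <- (r1 + 2)               0xff
step 7: eval (r1 < (3 + (thread // 2))) 0xff
step 8: r0 <- 12                     0xf0
step 9: r1 <- (r1 + 2)               0xf0
step 10: eval (r1 < (3 + (thread // 2))) 0xf0
step 11: r0 <- (thread - (1 + thread)) 0xff
step 12: r0 <- ((r1 // 5) // 4)       0xff
step 13: r0 <- ((10 % 4) % -2)        0xff

Answer: 14 steps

r0: 0,0,0,0,0,0,0,0
r1: 4,4,4,4,6,6,6,6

steps = 14; useful = 100; efficiency = 100/112 = 25/28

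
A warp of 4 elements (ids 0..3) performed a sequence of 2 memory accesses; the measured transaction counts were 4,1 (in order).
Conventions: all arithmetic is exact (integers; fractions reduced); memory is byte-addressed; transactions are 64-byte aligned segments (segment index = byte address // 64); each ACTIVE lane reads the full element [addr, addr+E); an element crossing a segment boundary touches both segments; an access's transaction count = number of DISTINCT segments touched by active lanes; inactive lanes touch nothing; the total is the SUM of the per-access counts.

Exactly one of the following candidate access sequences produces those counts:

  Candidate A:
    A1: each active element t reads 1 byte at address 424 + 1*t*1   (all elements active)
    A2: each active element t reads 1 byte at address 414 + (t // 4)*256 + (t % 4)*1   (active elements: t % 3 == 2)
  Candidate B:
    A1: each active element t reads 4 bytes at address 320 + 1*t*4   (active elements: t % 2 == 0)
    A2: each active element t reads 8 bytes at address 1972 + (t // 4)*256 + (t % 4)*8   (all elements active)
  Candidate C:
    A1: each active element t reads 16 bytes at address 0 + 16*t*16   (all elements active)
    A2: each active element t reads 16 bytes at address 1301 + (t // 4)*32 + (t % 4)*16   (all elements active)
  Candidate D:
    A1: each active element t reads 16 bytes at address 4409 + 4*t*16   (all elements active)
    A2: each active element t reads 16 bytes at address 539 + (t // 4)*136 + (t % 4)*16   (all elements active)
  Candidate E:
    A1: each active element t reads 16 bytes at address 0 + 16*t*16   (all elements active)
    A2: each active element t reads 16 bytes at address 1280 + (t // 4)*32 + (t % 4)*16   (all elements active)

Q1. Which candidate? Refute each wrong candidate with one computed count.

A: A1 gives 1 transaction, not 4
B: A1 gives 1 transaction, not 4
C: A2 gives 2 transactions, not 1
D: A1 gives 5 transactions, not 4
E: all counts match (4,1)

Answer: E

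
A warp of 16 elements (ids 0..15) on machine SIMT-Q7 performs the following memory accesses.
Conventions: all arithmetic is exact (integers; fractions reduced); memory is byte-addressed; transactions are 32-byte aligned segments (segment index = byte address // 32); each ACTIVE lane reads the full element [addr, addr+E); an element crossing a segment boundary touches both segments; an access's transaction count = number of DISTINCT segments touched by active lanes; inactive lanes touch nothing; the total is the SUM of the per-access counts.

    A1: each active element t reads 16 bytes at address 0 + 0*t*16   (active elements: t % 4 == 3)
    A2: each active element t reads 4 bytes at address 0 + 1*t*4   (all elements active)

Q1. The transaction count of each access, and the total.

A1: 1 transaction
A2: 2 transactions

Answer: 1,2; total 3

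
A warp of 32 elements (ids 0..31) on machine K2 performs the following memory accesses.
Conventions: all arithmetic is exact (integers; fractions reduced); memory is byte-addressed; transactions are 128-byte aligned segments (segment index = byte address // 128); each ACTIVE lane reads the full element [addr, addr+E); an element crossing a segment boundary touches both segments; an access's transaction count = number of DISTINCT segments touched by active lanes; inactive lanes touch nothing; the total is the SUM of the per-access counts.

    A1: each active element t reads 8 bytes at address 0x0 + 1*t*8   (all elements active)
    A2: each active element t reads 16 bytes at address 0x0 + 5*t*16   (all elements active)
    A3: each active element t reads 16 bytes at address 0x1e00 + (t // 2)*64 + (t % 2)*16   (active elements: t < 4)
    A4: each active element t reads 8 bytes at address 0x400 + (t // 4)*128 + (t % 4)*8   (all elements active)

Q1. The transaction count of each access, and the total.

A1: 2 transactions
A2: 20 transactions
A3: 1 transaction
A4: 8 transactions

Answer: 2,20,1,8; total 31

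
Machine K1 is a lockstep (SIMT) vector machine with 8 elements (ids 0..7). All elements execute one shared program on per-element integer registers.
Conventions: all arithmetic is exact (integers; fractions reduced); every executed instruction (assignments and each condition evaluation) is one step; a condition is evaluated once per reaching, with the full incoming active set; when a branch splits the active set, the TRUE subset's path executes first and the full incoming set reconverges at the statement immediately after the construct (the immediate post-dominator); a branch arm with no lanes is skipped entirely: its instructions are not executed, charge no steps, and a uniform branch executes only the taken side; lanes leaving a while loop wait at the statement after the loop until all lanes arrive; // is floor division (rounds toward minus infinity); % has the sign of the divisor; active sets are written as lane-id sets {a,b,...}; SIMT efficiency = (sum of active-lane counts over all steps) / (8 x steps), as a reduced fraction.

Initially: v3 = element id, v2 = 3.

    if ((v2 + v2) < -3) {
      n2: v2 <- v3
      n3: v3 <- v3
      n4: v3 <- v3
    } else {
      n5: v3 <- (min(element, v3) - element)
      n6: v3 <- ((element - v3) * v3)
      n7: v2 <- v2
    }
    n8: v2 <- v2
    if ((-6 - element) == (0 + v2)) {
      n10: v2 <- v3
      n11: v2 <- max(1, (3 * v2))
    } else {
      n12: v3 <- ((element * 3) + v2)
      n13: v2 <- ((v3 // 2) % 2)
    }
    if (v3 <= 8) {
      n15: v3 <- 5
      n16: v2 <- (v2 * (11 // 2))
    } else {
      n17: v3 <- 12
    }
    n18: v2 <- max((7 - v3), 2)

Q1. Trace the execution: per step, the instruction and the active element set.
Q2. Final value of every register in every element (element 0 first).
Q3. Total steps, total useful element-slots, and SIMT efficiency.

step 0: eval ((v2 + v2) < -3)        {0,1,2,3,4,5,6,7}
step 1: v3 <- (min(element, v3) - element) {0,1,2,3,4,5,6,7}
step 2: v3 <- ((element - v3) * v3)  {0,1,2,3,4,5,6,7}
step 3: v2 <- v2                     {0,1,2,3,4,5,6,7}
step 4: v2 <- v2                     {0,1,2,3,4,5,6,7}
step 5: eval ((-6 - element) == (0 + v2)) {0,1,2,3,4,5,6,7}
step 6: v3 <- ((element * 3) + v2)   {0,1,2,3,4,5,6,7}
step 7: v2 <- ((v3 // 2) % 2)        {0,1,2,3,4,5,6,7}
step 8: eval (v3 <= 8)               {0,1,2,3,4,5,6,7}
step 9: v3 <- 5                      {0,1}
step 10: v2 <- (v2 * (11 // 2))       {0,1}
step 11: v3 <- 12                     {2,3,4,5,6,7}
step 12: v2 <- max((7 - v3), 2)       {0,1,2,3,4,5,6,7}

Answer: 13 steps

v3: 5,5,12,12,12,12,12,12
v2: 2,2,2,2,2,2,2,2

steps = 13; useful = 90; efficiency = 90/104 = 45/52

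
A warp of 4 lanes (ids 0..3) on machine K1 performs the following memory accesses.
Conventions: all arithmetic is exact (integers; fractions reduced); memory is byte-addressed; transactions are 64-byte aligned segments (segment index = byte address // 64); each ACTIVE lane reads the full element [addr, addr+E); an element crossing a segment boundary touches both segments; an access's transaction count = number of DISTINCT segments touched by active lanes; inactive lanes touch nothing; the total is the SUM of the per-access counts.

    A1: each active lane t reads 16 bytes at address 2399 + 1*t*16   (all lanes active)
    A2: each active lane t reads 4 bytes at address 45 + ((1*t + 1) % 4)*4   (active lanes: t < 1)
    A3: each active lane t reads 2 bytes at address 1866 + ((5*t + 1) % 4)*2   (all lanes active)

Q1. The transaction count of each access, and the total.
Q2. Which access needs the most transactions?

A1: 2 transactions
A2: 1 transaction
A3: 1 transaction

Answer: 2,1,1; total 4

Answer: A1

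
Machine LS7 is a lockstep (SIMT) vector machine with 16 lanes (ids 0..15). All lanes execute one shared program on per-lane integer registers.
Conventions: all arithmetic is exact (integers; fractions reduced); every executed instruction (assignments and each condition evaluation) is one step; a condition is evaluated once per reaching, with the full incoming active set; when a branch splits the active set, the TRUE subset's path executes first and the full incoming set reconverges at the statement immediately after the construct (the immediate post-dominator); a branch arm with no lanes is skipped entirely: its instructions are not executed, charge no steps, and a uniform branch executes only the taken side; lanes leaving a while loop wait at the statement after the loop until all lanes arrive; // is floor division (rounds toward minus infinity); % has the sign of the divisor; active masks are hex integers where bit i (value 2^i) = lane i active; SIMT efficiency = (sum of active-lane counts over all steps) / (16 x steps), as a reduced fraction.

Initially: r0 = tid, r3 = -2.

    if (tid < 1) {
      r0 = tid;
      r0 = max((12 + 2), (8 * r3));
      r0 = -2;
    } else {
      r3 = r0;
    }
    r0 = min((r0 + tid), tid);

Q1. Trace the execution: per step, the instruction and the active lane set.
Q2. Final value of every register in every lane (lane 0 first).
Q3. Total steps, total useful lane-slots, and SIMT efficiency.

step 0: eval (tid < 1)               0xffff
step 1: r0 <- tid                    0x0001
step 2: r0 <- max((12 + 2), (8 * r3)) 0x0001
step 3: r0 <- -2                     0x0001
step 4: r3 <- r0                     0xfffe
step 5: r0 <- min((r0 + tid), tid)   0xffff

Answer: 6 steps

r0: -2,1,2,3,4,5,6,7,8,9,10,11,12,13,14,15
r3: -2,1,2,3,4,5,6,7,8,9,10,11,12,13,14,15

steps = 6; useful = 50; efficiency = 50/96 = 25/48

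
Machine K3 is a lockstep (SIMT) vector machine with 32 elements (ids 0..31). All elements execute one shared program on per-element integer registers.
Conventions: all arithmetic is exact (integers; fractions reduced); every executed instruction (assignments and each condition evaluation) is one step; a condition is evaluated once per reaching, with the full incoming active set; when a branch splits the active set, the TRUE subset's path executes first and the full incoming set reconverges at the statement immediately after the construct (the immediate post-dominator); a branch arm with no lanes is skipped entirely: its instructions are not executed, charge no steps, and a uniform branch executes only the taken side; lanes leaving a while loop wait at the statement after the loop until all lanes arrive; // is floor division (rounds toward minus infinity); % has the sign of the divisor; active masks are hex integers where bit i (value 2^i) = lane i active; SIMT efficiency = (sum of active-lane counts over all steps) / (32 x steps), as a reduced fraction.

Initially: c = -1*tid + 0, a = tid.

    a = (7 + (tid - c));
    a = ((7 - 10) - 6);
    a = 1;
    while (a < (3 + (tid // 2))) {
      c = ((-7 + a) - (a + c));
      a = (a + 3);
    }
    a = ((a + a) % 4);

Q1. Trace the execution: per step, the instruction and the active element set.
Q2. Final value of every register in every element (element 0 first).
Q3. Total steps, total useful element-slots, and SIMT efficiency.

step 0: a <- (7 + (tid - c))         0xffffffff
step 1: a <- ((7 - 10) - 6)          0xffffffff
step 2: a <- 1                       0xffffffff
step 3: eval (a < (3 + (tid // 2)))  0xffffffff
step 4: c <- ((-7 + a) - (a + c))    0xffffffff
step 5: a <- (a + 3)                 0xffffffff
step 6: eval (a < (3 + (tid // 2)))  0xffffffff
step 7: c <- ((-7 + a) - (a + c))    0xfffffff0
step 8: a <- (a + 3)                 0xfffffff0
step 9: eval (a < (3 + (tid // 2)))  0xfffffff0
step 10: c <- ((-7 + a) - (a + c))    0xfffffc00
step 11: a <- (a + 3)                 0xfffffc00
step 12: eval (a < (3 + (tid // 2)))  0xfffffc00
step 13: c <- ((-7 + a) - (a + c))    0xffff0000
step 14: a <- (a + 3)                 0xffff0000
step 15: eval (a < (3 + (tid // 2)))  0xffff0000
step 16: c <- ((-7 + a) - (a + c))    0xffc00000
step 17: a <- (a + 3)                 0xffc00000
step 18: eval (a < (3 + (tid // 2)))  0xffc00000
step 19: c <- ((-7 + a) - (a + c))    0xf0000000
step 20: a <- (a + 3)                 0xf0000000
step 21: eval (a < (3 + (tid // 2)))  0xf0000000
step 22: a <- ((a + a) % 4)           0xffffffff

Answer: 23 steps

c: -7,-6,-5,-4,-4,-5,-6,-7,-8,-9,3,4,5,6,7,8,-16,-17,-18,-19,-20,-21,15,16,17,18,19,20,-28,-29,-30,-31
a: 0,0,0,0,2,2,2,2,2,2,0,0,0,0,0,0,2,2,2,2,2,2,0,0,0,0,0,0,2,2,2,2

steps = 23; useful = 496; efficiency = 496/736 = 31/46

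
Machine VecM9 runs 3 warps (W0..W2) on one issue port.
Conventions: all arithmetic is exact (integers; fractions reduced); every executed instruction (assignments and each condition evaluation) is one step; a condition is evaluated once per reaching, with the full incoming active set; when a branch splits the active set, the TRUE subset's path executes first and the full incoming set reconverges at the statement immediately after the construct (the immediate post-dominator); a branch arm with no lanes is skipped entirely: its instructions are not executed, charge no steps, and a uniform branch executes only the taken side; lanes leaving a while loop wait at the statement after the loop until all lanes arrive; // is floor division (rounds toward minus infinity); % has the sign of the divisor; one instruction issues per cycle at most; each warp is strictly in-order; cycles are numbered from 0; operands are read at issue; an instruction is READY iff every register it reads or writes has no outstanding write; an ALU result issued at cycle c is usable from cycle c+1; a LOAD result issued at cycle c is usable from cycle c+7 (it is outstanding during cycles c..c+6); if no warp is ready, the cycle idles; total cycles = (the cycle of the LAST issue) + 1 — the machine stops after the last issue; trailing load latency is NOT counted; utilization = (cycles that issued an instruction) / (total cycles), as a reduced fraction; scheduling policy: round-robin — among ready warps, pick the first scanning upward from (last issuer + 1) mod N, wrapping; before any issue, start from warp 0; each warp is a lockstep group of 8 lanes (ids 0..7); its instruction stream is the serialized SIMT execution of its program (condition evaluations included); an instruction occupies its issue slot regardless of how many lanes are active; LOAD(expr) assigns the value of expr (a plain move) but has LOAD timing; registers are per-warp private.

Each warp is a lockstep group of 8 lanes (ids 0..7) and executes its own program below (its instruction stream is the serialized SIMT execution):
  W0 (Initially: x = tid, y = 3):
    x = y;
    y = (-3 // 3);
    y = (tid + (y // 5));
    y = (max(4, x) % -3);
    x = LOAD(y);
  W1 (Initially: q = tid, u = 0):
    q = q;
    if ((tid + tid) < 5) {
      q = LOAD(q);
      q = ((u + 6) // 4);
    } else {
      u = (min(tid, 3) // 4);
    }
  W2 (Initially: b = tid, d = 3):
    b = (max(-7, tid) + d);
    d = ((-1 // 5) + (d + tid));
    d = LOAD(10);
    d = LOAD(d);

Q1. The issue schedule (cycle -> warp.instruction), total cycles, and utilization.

cycle 0: W0.I0
cycle 1: W1.I0
cycle 2: W2.I0
cycle 3: W0.I1
cycle 4: W1.I1
cycle 5: W2.I1
cycle 6: W0.I2
cycle 7: W1.I2
cycle 8: W2.I2
cycle 9: W0.I3
cycle 10: W0.I4
cycle 11: idle
cycle 12: idle
cycle 13: idle
cycle 14: W1.I3
cycle 15: W2.I3
cycle 16: W1.I4

Answer: 17 cycles, utilization 14/17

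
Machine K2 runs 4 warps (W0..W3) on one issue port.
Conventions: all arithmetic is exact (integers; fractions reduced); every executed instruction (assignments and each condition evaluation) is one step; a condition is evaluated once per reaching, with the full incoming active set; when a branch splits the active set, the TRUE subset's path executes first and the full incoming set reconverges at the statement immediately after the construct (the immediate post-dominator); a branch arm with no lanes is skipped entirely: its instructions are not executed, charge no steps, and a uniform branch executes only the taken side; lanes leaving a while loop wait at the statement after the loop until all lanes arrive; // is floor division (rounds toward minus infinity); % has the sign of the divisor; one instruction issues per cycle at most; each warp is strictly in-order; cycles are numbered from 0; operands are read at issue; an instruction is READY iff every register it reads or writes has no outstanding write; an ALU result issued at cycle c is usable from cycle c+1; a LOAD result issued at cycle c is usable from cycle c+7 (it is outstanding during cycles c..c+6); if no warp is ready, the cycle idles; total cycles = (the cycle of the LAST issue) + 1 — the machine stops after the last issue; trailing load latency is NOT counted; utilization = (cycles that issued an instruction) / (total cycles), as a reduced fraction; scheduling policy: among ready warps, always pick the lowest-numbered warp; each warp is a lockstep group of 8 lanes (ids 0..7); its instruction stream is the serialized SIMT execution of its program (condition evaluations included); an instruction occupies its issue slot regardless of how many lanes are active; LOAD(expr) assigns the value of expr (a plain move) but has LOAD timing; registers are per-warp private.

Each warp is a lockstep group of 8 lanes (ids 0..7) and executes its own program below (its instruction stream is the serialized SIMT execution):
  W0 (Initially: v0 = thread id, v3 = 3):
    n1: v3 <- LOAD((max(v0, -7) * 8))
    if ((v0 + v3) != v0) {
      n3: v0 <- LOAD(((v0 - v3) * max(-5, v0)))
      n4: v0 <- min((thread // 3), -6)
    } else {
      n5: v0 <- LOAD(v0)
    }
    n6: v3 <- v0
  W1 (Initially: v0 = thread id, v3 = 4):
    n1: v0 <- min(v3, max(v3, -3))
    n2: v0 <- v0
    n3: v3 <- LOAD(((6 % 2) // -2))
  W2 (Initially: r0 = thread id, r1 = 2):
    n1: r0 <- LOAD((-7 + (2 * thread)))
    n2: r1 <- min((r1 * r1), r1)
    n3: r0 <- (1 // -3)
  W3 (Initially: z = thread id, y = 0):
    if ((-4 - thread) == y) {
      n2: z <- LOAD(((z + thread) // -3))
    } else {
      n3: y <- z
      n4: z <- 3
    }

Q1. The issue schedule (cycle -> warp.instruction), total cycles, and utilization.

cycle 0: W0.I0
cycle 1: W1.I0
cycle 2: W1.I1
cycle 3: W1.I2
cycle 4: W2.I0
cycle 5: W2.I1
cycle 6: W3.I0
cycle 7: W0.I1
cycle 8: W0.I2
cycle 9: W3.I1
cycle 10: W3.I2
cycle 11: W2.I2
cycle 12: idle
cycle 13: idle
cycle 14: idle
cycle 15: W0.I3
cycle 16: W0.I4
cycle 17: idle
cycle 18: idle
cycle 19: idle
cycle 20: idle
cycle 21: idle
cycle 22: idle
cycle 23: W0.I5

Answer: 24 cycles, utilization 5/8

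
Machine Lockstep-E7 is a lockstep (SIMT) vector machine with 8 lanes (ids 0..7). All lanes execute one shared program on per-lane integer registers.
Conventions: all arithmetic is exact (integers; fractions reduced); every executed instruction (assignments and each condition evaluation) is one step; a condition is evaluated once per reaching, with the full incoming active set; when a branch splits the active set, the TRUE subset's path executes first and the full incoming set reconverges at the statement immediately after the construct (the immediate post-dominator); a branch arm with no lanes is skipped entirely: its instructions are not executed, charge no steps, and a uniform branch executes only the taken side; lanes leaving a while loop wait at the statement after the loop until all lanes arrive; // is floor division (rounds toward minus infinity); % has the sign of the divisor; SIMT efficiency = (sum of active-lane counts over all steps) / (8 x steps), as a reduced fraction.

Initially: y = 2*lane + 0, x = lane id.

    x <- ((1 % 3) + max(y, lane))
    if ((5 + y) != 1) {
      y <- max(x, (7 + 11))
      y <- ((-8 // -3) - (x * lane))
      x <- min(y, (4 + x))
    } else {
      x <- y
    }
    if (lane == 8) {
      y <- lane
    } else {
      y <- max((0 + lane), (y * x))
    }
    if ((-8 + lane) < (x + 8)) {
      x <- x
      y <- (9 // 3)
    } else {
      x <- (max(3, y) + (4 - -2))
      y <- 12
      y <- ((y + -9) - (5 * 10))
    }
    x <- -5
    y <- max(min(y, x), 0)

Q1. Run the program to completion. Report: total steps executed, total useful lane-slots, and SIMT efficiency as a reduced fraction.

Answer: 15 steps, 101 useful, 101/120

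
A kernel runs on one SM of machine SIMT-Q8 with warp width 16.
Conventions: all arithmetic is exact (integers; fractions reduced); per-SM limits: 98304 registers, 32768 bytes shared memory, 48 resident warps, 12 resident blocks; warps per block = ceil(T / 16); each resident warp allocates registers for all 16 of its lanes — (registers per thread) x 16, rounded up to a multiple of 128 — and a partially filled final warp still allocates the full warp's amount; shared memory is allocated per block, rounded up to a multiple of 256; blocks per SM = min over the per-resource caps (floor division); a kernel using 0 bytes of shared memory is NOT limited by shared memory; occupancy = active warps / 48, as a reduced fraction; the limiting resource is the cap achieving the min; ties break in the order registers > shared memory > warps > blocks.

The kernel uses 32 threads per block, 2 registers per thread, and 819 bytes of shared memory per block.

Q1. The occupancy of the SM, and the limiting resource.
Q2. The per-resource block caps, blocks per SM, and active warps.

Answer: occupancy 1/2, limited by blocks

registers: 384 blocks
shared memory: 32 blocks
warps: 24 blocks
blocks: 12 blocks

Answer: 12 blocks, 24 active warps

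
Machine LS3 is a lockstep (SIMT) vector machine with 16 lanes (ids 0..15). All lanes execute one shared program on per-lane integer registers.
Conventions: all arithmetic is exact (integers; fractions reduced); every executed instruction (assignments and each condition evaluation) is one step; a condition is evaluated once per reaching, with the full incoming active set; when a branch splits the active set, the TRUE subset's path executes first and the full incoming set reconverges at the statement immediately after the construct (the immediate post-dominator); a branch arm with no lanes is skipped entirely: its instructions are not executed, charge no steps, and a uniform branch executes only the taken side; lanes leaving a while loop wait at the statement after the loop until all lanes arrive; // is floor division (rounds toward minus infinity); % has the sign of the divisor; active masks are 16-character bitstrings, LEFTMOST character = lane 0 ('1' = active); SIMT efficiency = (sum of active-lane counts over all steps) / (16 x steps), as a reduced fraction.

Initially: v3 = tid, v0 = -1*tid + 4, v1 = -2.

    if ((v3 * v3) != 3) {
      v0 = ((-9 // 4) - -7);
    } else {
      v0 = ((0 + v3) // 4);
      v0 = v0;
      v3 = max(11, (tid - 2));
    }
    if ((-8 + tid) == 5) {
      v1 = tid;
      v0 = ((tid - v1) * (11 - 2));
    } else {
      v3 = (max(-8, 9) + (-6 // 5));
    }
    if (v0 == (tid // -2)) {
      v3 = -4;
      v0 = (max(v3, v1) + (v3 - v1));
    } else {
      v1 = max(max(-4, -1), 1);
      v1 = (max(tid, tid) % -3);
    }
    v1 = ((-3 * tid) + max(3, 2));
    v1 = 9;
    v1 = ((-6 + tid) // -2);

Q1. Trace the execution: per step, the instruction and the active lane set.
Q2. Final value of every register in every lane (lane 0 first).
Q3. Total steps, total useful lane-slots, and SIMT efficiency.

step 0: eval ((v3 * v3) != 3)        1111111111111111
step 1: v0 <- ((-9 // 4) - -7)       1111111111111111
step 2: eval ((-8 + tid) == 5)       1111111111111111
step 3: v1 <- tid                    0000000000000100
step 4: v0 <- ((tid - v1) * (11 - 2)) 0000000000000100
step 5: v3 <- (max(-8, 9) + (-6 // 5)) 1111111111111011
step 6: eval (v0 == (tid // -2))     1111111111111111
step 7: v1 <- max(max(-4, -1), 1)    1111111111111111
step 8: v1 <- (max(tid, tid) % -3)   1111111111111111
step 9: v1 <- ((-3 * tid) + max(3, 2)) 1111111111111111
step 10: v1 <- 9                      1111111111111111
step 11: v1 <- ((-6 + tid) // -2)     1111111111111111

Answer: 12 steps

v3: 7,7,7,7,7,7,7,7,7,7,7,7,7,13,7,7
v0: 4,4,4,4,4,4,4,4,4,4,4,4,4,0,4,4
v1: 3,2,2,1,1,0,0,-1,-1,-2,-2,-3,-3,-4,-4,-5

steps = 12; useful = 161; efficiency = 161/192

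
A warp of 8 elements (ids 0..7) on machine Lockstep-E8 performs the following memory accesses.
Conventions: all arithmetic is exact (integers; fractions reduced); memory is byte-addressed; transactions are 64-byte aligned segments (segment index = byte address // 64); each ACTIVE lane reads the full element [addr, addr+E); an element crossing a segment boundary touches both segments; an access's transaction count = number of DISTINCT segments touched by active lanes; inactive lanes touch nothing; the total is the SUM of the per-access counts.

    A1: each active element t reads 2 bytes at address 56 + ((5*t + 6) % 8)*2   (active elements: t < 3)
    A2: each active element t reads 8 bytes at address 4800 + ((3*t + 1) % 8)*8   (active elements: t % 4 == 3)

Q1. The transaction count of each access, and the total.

A1: 2 transactions
A2: 1 transaction

Answer: 2,1; total 3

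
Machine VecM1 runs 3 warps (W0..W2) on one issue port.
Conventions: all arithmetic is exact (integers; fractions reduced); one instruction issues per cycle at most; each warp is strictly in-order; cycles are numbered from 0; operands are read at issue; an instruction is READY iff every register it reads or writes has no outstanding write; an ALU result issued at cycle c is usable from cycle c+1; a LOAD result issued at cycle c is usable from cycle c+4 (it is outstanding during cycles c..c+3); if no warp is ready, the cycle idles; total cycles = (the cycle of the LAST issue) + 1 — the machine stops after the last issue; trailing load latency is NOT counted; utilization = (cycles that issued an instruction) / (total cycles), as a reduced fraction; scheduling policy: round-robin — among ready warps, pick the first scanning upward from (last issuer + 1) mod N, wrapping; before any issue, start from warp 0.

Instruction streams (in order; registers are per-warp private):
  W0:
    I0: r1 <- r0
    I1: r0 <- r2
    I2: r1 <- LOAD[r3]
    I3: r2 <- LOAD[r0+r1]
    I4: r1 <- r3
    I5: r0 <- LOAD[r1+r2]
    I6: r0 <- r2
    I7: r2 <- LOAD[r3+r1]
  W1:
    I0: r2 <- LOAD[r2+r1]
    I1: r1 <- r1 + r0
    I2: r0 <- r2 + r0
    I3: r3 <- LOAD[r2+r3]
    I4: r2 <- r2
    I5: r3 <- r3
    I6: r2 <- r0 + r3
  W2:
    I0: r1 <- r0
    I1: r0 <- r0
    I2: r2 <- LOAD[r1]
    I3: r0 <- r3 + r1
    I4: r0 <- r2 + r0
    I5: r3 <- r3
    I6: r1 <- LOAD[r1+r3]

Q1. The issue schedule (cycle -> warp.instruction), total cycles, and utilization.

cycle 0: W0.I0
cycle 1: W1.I0
cycle 2: W2.I0
cycle 3: W0.I1
cycle 4: W1.I1
cycle 5: W2.I1
cycle 6: W0.I2
cycle 7: W1.I2
cycle 8: W2.I2
cycle 9: W1.I3
cycle 10: W2.I3
cycle 11: W0.I3
cycle 12: W1.I4
cycle 13: W2.I4
cycle 14: W0.I4
cycle 15: W1.I5
cycle 16: W2.I5
cycle 17: W0.I5
cycle 18: W1.I6
cycle 19: W2.I6
cycle 20: idle
cycle 21: W0.I6
cycle 22: W0.I7

Answer: 23 cycles, utilization 22/23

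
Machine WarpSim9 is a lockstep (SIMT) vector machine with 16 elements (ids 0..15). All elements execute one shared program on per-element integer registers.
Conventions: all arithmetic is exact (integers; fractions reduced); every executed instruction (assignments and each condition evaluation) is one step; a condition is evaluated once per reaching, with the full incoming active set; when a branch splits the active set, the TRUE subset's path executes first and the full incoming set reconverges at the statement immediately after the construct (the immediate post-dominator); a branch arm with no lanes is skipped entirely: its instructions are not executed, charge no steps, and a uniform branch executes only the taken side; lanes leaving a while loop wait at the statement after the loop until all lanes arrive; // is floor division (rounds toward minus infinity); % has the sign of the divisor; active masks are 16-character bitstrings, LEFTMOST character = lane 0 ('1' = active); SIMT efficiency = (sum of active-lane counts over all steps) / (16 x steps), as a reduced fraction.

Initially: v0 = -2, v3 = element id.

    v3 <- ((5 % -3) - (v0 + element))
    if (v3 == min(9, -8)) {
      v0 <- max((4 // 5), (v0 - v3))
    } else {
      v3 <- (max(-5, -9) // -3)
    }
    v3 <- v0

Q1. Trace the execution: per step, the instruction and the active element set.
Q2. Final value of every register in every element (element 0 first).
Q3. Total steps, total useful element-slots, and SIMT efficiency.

step 0: v3 <- ((5 % -3) - (v0 + element)) 1111111111111111
step 1: eval (v3 == min(9, -8))      1111111111111111
step 2: v0 <- max((4 // 5), (v0 - v3)) 0000000001000000
step 3: v3 <- (max(-5, -9) // -3)    1111111110111111
step 4: v3 <- v0                     1111111111111111

Answer: 5 steps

v0: -2,-2,-2,-2,-2,-2,-2,-2,-2,6,-2,-2,-2,-2,-2,-2
v3: -2,-2,-2,-2,-2,-2,-2,-2,-2,6,-2,-2,-2,-2,-2,-2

steps = 5; useful = 64; efficiency = 64/80 = 4/5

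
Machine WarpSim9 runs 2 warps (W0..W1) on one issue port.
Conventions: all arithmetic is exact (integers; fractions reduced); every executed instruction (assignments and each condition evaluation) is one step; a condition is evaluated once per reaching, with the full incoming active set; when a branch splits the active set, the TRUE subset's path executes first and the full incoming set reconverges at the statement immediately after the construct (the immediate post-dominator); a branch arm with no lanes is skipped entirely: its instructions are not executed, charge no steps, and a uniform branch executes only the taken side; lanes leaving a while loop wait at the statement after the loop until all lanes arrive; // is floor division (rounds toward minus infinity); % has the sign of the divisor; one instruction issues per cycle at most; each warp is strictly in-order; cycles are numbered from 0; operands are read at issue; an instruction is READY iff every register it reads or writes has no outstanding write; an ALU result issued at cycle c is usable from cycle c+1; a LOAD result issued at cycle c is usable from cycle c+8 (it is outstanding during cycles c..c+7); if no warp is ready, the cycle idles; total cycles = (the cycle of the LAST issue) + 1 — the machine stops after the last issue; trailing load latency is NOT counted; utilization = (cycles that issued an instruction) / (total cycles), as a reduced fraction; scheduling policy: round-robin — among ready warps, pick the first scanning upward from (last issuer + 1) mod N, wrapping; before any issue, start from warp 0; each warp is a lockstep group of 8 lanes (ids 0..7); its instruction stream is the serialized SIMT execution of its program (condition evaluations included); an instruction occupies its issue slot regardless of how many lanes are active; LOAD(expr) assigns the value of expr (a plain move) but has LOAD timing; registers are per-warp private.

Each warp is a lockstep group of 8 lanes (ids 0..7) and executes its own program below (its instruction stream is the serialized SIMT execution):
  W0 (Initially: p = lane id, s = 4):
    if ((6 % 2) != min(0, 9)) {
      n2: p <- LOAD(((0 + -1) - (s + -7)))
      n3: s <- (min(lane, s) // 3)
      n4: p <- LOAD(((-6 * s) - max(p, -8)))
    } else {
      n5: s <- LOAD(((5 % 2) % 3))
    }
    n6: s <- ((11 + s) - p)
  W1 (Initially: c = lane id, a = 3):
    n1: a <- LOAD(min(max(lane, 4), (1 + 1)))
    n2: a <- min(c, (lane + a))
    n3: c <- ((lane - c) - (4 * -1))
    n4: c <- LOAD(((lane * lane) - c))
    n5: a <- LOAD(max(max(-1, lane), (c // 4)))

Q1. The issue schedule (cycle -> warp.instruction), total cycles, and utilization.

cycle 0: W0.I0
cycle 1: W1.I0
cycle 2: W0.I1
cycle 3: idle
cycle 4: idle
cycle 5: idle
cycle 6: idle
cycle 7: idle
cycle 8: idle
cycle 9: W1.I1
cycle 10: W0.I2
cycle 11: W1.I2
cycle 12: W1.I3
cycle 13: idle
cycle 14: idle
cycle 15: idle
cycle 16: idle
cycle 17: idle
cycle 18: idle
cycle 19: idle
cycle 20: W1.I4

Answer: 21 cycles, utilization 8/21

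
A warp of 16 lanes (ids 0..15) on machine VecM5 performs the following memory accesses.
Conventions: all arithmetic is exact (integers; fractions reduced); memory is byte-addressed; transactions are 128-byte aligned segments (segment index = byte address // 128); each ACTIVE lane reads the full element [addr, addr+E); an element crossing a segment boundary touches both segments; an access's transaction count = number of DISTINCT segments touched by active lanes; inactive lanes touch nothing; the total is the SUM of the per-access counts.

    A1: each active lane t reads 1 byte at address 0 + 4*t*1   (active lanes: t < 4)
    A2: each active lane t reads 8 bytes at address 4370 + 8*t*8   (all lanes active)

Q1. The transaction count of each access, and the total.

A1: 1 transaction
A2: 8 transactions

Answer: 1,8; total 9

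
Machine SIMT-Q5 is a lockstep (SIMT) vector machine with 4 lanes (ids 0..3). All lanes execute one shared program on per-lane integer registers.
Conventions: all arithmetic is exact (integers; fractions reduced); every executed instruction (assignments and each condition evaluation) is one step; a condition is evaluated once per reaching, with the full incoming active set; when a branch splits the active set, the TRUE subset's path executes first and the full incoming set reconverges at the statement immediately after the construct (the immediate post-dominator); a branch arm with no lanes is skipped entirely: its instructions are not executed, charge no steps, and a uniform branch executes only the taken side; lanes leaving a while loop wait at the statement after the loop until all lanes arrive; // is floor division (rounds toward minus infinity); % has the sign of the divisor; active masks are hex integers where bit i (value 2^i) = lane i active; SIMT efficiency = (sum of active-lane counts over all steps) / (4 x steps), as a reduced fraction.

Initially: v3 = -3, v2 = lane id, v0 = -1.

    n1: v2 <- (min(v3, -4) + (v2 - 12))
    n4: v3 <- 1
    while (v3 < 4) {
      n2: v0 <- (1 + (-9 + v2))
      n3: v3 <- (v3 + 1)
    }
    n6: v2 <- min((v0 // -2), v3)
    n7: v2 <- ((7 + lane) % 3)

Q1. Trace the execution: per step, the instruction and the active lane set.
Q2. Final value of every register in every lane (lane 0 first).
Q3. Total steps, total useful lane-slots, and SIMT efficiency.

step 0: v2 <- (min(v3, -4) + (v2 - 12)) 0xf
step 1: v3 <- 1                      0xf
step 2: eval (v3 < 4)                0xf
step 3: v0 <- (1 + (-9 + v2))        0xf
step 4: v3 <- (v3 + 1)               0xf
step 5: eval (v3 < 4)                0xf
step 6: v0 <- (1 + (-9 + v2))        0xf
step 7: v3 <- (v3 + 1)               0xf
step 8: eval (v3 < 4)                0xf
step 9: v0 <- (1 + (-9 + v2))        0xf
step 10: v3 <- (v3 + 1)               0xf
step 11: eval (v3 < 4)                0xf
step 12: v2 <- min((v0 // -2), v3)    0xf
step 13: v2 <- ((7 + lane) % 3)       0xf

Answer: 14 steps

v3: 4,4,4,4
v2: 1,2,0,1
v0: -24,-23,-22,-21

steps = 14; useful = 56; efficiency = 56/56 = 1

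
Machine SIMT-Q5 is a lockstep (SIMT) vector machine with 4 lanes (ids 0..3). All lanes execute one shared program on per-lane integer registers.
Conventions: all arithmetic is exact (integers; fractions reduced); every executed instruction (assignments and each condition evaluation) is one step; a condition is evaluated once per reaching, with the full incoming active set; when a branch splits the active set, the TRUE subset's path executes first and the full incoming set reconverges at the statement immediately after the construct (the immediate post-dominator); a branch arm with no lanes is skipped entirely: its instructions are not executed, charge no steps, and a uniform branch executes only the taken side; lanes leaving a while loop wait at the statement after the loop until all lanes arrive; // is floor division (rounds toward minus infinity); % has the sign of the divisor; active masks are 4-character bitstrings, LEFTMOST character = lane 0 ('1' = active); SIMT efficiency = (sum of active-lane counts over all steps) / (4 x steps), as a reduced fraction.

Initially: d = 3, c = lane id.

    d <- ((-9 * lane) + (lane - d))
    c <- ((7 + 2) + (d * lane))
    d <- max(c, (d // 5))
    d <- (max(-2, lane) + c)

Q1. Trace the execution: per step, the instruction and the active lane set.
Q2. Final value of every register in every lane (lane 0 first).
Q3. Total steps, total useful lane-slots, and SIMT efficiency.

step 0: d <- ((-9 * lane) + (lane - d)) 1111
step 1: c <- ((7 + 2) + (d * lane))  1111
step 2: d <- max(c, (d // 5))        1111
step 3: d <- (max(-2, lane) + c)     1111

Answer: 4 steps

d: 9,-1,-27,-69
c: 9,-2,-29,-72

steps = 4; useful = 16; efficiency = 16/16 = 1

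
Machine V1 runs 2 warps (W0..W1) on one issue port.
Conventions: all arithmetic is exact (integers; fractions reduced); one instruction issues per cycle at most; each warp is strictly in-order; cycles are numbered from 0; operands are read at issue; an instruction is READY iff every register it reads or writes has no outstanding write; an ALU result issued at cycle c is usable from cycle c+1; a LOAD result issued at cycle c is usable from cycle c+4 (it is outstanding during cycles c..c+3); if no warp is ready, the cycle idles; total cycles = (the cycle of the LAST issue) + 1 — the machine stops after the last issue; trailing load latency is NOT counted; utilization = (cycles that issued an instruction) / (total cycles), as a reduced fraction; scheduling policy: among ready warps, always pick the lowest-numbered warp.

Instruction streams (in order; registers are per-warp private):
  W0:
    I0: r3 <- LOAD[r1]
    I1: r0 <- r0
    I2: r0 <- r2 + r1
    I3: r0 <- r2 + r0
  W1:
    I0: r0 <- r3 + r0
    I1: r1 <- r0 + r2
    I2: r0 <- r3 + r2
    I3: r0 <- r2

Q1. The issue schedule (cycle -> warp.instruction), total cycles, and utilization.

cycle 0: W0.I0
cycle 1: W0.I1
cycle 2: W0.I2
cycle 3: W0.I3
cycle 4: W1.I0
cycle 5: W1.I1
cycle 6: W1.I2
cycle 7: W1.I3

Answer: 8 cycles, utilization 1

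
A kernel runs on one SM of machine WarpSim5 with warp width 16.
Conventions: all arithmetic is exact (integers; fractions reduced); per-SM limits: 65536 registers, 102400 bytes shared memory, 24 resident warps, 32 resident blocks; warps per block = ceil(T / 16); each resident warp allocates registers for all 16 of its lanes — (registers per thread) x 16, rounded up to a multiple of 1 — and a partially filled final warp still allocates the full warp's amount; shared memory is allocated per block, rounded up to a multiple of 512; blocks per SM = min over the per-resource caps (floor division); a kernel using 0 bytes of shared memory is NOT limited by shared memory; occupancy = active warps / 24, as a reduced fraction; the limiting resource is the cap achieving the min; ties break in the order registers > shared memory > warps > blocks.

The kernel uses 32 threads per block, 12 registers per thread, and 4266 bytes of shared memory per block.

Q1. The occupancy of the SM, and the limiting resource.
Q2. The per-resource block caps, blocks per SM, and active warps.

Answer: occupancy 1, limited by warps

registers: 170 blocks
shared memory: 22 blocks
warps: 12 blocks
blocks: 32 blocks

Answer: 12 blocks, 24 active warps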